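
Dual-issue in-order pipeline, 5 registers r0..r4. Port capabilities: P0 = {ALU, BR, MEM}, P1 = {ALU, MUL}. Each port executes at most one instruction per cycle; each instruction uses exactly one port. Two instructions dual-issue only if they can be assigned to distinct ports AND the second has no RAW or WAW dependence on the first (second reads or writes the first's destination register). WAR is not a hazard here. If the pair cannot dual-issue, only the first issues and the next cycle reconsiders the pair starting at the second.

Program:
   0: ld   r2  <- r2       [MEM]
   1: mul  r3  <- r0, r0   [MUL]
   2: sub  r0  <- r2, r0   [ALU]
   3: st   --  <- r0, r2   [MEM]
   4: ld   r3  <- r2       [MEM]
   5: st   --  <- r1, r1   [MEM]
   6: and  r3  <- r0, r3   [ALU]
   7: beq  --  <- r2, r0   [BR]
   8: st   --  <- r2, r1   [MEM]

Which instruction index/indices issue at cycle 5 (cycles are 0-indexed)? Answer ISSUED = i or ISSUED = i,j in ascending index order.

c0: i0&i1 ld.MEM/mul.MUL  pair
c1: i2 sub.ALU  RAW r0
c2: i3 st.MEM  no-port MEM/MEM
c3: i4 ld.MEM  no-port MEM/MEM
c4: i5&i6 st.MEM/and.ALU  pair
c5: i7 beq.BR  no-port BR/MEM
c6: i8 st.MEM  tail

ISSUED = 7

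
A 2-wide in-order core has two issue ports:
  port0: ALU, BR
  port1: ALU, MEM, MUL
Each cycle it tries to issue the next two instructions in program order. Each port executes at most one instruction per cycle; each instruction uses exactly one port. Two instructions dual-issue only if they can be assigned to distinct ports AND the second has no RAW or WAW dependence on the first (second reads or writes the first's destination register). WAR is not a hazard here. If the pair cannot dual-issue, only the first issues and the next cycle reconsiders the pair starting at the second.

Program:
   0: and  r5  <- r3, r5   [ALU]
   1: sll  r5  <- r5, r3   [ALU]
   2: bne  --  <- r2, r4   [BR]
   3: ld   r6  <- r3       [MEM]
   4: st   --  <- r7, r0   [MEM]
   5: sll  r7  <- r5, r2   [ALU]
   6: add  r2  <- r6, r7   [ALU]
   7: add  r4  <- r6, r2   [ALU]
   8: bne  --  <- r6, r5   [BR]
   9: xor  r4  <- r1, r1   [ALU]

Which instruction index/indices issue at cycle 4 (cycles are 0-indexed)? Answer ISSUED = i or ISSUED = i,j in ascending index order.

t=0 i0:and ; RAW+WAW r5
t=1 i1/i2:sll+bne ; 2-wide
t=2 i3:ld ; no-port MEM/MEM
t=3 i4/i5:st+sll ; 2-wide
t=4 i6:add ; RAW r2
t=5 i7/i8:add+bne ; 2-wide
t=6 i9:xor ; tail

ISSUED = 6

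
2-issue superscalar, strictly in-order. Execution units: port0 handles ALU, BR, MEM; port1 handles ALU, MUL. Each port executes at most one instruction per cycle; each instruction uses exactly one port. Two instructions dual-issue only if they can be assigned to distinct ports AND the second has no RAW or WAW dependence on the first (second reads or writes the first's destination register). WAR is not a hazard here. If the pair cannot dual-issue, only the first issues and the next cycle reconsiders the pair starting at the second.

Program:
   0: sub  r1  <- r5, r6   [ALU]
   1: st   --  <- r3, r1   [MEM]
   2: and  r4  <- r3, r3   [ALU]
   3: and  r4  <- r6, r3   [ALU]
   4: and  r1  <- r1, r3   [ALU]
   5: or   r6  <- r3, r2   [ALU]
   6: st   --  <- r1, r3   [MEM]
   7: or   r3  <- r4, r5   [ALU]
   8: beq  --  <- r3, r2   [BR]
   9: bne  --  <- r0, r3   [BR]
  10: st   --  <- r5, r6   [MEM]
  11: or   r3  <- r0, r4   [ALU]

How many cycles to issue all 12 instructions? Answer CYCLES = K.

CYCLES = 8

t=0 i0:sub.ALU ; RAW r1
t=1 i1/i2:st.MEM;and.ALU ; pair
t=2 i3/i4:and.ALU;and.ALU ; pair
t=3 i5/i6:or.ALU;st.MEM ; pair
t=4 i7:or.ALU ; RAW r3
t=5 i8:beq.BR ; no-port BR/BR
t=6 i9:bne.BR ; no-port BR/MEM
t=7 i10/i11:st.MEM;or.ALU ; pair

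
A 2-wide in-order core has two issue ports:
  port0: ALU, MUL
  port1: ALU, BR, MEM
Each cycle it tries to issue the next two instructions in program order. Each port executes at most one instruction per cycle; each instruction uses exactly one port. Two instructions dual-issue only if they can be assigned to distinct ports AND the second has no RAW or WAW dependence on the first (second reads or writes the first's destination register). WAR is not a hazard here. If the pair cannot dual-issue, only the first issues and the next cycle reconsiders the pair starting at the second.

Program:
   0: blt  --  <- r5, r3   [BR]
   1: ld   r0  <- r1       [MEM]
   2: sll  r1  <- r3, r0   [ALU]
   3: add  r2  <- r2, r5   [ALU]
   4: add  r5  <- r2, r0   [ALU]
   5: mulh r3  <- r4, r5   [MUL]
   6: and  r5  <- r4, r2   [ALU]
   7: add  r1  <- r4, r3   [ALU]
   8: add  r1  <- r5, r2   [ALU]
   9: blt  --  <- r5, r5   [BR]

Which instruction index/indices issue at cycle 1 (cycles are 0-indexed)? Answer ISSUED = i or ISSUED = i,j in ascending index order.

0. blt @i0  | no-port BR/MEM
1. ld @i1  | RAW r0
2. sll add @i2+i3  | dual
3. add @i4  | RAW r5
4. mulh and @i5+i6  | dual
5. add @i7  | WAW r1
6. add blt @i8+i9  | dual

ISSUED = 1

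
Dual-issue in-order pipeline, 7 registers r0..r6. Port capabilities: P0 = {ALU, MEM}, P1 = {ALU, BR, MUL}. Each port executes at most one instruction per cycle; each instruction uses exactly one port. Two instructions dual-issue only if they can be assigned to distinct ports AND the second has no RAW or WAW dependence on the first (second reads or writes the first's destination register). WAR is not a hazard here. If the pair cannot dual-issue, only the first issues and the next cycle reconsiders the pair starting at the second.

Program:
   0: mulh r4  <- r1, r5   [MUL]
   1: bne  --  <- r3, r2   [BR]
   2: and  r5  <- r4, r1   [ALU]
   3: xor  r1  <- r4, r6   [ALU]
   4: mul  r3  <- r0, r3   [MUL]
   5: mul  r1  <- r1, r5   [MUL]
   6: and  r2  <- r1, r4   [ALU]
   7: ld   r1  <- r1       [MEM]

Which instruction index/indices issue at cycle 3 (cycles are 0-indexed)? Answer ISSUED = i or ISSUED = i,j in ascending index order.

ISSUED = 5

  cy0 -> i0 (mulh.MUL) no-port MUL/BR
  cy1 -> i1,i2 (bne.BR+and.ALU) pair
  cy2 -> i3,i4 (xor.ALU+mul.MUL) pair
  cy3 -> i5 (mul.MUL) RAW r1
  cy4 -> i6,i7 (and.ALU+ld.MEM) pair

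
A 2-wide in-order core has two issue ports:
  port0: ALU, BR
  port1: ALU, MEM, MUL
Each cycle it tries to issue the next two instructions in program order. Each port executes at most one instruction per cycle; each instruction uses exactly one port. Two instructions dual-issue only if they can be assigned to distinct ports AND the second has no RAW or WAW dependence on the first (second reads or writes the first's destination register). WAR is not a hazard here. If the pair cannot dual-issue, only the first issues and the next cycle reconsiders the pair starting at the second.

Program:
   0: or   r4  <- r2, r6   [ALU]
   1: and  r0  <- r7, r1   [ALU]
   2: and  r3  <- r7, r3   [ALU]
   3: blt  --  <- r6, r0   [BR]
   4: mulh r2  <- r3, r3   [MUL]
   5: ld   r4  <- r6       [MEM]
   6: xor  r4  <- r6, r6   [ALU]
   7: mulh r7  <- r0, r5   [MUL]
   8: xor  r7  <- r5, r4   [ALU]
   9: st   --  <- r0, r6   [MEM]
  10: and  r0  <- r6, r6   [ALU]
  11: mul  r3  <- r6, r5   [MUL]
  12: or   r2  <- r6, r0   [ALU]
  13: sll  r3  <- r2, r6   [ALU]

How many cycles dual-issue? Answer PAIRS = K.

PAIRS = 5

c0: i0&i1 or+and  dual
c1: i2&i3 and+blt  dual
c2: i4 mulh  no-port MUL/MEM
c3: i5 ld  WAW r4
c4: i6&i7 xor+mulh  dual
c5: i8&i9 xor+st  dual
c6: i10&i11 and+mul  dual
c7: i12 or  RAW r2
c8: i13 sll  tail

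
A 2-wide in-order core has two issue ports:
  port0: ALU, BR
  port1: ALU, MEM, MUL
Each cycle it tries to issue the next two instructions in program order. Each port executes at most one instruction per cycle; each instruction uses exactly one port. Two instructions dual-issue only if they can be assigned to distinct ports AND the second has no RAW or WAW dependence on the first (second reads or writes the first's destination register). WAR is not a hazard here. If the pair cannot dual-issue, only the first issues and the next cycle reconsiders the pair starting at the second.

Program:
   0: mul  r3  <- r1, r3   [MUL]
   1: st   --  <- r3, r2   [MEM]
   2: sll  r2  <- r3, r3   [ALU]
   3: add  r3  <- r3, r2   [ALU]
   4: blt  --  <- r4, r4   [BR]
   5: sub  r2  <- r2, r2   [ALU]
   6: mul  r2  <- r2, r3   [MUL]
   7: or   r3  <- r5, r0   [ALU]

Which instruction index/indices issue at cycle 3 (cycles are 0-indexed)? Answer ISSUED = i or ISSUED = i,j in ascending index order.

ISSUED = 5

[0] i0  mul  -- no-port MUL/MEM
[1] i1&i2  st sll  -- 2-wide
[2] i3&i4  add blt  -- 2-wide
[3] i5  sub  -- RAW+WAW r2
[4] i6&i7  mul or  -- 2-wide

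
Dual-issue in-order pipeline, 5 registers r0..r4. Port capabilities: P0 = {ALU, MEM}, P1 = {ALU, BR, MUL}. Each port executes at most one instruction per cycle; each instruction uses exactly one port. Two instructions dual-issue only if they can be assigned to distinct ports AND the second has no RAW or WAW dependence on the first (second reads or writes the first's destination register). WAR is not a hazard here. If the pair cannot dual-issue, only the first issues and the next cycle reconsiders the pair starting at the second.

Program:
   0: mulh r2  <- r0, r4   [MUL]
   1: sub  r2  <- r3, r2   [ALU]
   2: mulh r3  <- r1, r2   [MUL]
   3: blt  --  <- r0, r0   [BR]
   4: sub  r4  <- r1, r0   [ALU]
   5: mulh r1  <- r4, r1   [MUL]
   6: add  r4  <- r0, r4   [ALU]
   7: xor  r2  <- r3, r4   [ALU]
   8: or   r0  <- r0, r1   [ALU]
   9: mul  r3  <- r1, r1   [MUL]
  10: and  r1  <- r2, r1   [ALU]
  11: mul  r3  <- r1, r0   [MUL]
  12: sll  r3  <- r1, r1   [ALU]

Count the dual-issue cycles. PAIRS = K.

c0: i0 mulh.MUL  RAW+WAW r2
c1: i1 sub.ALU  RAW r2
c2: i2 mulh.MUL  no-port MUL/BR
c3: i3/i4 blt.BR/sub.ALU  dual
c4: i5/i6 mulh.MUL/add.ALU  dual
c5: i7/i8 xor.ALU/or.ALU  dual
c6: i9/i10 mul.MUL/and.ALU  dual
c7: i11 mul.MUL  WAW r3
c8: i12 sll.ALU  tail

PAIRS = 4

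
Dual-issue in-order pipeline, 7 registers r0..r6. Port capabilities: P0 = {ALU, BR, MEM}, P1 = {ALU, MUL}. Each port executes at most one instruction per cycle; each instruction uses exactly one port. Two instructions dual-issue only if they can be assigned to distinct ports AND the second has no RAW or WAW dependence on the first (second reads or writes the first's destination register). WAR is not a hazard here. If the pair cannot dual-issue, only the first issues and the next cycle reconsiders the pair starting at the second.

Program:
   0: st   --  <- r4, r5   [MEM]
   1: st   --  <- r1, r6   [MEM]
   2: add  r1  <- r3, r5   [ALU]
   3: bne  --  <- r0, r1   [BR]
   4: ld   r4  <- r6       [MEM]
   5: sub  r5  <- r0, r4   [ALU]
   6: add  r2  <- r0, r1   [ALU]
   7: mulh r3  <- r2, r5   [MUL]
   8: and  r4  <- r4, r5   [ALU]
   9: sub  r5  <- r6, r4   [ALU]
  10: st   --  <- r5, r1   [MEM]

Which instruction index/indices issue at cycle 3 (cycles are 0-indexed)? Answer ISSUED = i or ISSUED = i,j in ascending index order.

ISSUED = 4

0. st.MEM @i0  | no-port MEM/MEM
1. st.MEM+add.ALU @i1/i2  | pair
2. bne.BR @i3  | no-port BR/MEM
3. ld.MEM @i4  | RAW r4
4. sub.ALU+add.ALU @i5/i6  | pair
5. mulh.MUL+and.ALU @i7/i8  | pair
6. sub.ALU @i9  | RAW r5
7. st.MEM @i10  | tail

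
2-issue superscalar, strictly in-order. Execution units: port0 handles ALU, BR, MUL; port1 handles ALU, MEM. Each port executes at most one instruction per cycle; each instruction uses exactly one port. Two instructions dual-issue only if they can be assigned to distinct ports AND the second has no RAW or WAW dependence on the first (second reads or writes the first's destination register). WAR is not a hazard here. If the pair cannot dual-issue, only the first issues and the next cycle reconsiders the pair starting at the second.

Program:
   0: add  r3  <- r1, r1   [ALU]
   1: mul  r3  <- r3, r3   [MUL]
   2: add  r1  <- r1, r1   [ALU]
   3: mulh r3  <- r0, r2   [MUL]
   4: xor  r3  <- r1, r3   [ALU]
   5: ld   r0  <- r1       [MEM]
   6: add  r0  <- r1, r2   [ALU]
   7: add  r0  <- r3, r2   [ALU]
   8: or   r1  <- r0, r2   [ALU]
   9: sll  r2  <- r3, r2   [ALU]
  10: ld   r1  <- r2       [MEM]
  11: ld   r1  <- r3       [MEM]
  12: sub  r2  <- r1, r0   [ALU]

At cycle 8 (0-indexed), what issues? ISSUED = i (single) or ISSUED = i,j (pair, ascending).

[0] i0  add  -- RAW+WAW r3
[1] i1/i2  mul;add  -- pair
[2] i3  mulh  -- RAW+WAW r3
[3] i4/i5  xor;ld  -- pair
[4] i6  add  -- WAW r0
[5] i7  add  -- RAW r0
[6] i8/i9  or;sll  -- pair
[7] i10  ld  -- no-port MEM/MEM
[8] i11  ld  -- RAW r1
[9] i12  sub  -- tail

ISSUED = 11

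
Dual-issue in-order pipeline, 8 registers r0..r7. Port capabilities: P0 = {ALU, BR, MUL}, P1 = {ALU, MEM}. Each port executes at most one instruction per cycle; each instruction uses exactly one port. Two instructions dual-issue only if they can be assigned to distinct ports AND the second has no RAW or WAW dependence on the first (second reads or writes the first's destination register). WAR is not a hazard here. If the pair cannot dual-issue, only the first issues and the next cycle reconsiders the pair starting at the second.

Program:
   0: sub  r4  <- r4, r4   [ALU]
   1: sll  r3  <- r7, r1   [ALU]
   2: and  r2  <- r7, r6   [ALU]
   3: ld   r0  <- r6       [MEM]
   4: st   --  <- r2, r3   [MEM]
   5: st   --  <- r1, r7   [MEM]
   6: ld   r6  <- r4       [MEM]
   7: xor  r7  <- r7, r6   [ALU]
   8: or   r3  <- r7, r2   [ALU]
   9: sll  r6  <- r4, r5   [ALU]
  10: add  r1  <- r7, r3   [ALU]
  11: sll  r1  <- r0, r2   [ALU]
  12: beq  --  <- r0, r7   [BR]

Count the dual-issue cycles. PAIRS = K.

PAIRS = 4

#0 head=0: sub+sll i0/i1 2-wide
#1 head=2: and+ld i2/i3 2-wide
#2 head=4: st i4 no-port MEM/MEM
#3 head=5: st i5 no-port MEM/MEM
#4 head=6: ld i6 RAW r6
#5 head=7: xor i7 RAW r7
#6 head=8: or+sll i8/i9 2-wide
#7 head=10: add i10 WAW r1
#8 head=11: sll+beq i11/i12 2-wide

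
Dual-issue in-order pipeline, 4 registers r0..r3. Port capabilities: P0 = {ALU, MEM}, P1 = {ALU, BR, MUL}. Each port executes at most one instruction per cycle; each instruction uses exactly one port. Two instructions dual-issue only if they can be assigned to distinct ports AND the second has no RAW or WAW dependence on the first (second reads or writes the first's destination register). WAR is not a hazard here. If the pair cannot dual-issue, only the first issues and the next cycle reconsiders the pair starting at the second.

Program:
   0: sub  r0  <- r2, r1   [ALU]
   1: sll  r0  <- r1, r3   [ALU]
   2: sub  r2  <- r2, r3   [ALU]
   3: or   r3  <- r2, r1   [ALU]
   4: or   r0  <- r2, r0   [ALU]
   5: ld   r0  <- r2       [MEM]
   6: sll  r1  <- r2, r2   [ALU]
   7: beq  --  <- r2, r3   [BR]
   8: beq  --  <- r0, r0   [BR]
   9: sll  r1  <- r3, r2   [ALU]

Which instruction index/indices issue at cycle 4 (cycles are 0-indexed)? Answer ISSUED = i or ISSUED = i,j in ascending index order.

t=0 i0:sub ; WAW r0
t=1 i1/i2:sll+sub ; pair
t=2 i3/i4:or+or ; pair
t=3 i5/i6:ld+sll ; pair
t=4 i7:beq ; no-port BR/BR
t=5 i8/i9:beq+sll ; pair

ISSUED = 7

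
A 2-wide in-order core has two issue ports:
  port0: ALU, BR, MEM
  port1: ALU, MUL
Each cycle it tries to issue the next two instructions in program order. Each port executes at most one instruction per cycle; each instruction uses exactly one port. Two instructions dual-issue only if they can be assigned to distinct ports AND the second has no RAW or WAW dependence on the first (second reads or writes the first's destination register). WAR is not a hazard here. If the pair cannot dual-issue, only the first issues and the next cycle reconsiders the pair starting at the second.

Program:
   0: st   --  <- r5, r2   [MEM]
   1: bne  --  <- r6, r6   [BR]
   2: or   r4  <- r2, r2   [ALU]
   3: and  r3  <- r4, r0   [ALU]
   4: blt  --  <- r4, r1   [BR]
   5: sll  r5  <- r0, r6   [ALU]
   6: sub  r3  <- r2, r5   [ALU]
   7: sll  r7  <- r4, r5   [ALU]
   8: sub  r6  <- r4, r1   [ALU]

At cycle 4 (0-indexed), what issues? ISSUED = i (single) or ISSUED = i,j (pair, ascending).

t=0 i0:st.MEM ; no-port MEM/BR
t=1 i1/i2:bne.BR or.ALU ; pair
t=2 i3/i4:and.ALU blt.BR ; pair
t=3 i5:sll.ALU ; RAW r5
t=4 i6/i7:sub.ALU sll.ALU ; pair
t=5 i8:sub.ALU ; tail

ISSUED = 6,7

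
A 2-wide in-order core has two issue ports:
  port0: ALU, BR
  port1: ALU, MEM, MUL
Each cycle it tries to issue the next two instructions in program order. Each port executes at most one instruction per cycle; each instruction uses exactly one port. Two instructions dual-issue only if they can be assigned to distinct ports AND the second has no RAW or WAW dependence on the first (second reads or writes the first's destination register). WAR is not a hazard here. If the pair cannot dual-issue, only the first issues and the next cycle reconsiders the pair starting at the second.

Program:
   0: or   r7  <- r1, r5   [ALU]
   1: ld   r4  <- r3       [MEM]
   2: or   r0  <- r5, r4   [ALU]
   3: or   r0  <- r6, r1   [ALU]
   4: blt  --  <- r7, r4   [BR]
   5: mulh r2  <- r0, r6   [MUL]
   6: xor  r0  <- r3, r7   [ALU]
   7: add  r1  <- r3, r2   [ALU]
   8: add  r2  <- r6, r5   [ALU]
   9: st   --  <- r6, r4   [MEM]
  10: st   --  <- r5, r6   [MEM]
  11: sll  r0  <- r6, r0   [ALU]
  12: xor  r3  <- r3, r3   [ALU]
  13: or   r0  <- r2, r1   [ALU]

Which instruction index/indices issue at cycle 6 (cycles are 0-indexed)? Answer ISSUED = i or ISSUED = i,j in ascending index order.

ISSUED = 10,11

#0 head=0: or.ALU/ld.MEM i0+i1 pair
#1 head=2: or.ALU i2 WAW r0
#2 head=3: or.ALU/blt.BR i3+i4 pair
#3 head=5: mulh.MUL/xor.ALU i5+i6 pair
#4 head=7: add.ALU/add.ALU i7+i8 pair
#5 head=9: st.MEM i9 no-port MEM/MEM
#6 head=10: st.MEM/sll.ALU i10+i11 pair
#7 head=12: xor.ALU/or.ALU i12+i13 pair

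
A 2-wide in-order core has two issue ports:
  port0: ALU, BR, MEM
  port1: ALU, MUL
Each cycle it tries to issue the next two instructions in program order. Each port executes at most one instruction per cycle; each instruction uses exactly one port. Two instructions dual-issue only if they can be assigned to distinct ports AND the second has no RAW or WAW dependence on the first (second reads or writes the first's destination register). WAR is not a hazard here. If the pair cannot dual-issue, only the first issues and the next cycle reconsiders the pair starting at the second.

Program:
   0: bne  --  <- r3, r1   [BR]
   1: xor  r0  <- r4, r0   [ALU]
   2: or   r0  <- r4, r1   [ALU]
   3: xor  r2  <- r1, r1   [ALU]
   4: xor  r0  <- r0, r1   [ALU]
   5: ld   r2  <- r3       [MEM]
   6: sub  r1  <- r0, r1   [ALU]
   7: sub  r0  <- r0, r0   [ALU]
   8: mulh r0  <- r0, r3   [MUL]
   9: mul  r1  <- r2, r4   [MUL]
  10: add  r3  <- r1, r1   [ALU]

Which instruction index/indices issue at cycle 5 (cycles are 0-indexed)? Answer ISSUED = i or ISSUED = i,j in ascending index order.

ISSUED = 9

  cy0 -> i0+i1 (bne xor) dual
  cy1 -> i2+i3 (or xor) dual
  cy2 -> i4+i5 (xor ld) dual
  cy3 -> i6+i7 (sub sub) dual
  cy4 -> i8 (mulh) no-port MUL/MUL
  cy5 -> i9 (mul) RAW r1
  cy6 -> i10 (add) tail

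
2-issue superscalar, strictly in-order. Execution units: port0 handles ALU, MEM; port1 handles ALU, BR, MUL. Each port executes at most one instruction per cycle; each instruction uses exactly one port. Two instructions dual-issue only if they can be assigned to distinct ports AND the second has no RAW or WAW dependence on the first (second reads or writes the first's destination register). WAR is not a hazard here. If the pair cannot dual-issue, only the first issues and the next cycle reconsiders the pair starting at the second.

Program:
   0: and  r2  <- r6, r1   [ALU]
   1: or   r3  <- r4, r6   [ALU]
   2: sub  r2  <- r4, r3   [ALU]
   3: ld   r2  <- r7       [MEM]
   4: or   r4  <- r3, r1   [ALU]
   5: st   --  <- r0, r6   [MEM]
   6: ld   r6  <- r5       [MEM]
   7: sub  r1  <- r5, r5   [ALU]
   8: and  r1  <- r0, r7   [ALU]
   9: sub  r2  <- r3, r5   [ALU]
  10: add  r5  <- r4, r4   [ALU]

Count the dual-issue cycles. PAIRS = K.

PAIRS = 4

[0] i0/i1  and;or  -- pair
[1] i2  sub  -- WAW r2
[2] i3/i4  ld;or  -- pair
[3] i5  st  -- no-port MEM/MEM
[4] i6/i7  ld;sub  -- pair
[5] i8/i9  and;sub  -- pair
[6] i10  add  -- tail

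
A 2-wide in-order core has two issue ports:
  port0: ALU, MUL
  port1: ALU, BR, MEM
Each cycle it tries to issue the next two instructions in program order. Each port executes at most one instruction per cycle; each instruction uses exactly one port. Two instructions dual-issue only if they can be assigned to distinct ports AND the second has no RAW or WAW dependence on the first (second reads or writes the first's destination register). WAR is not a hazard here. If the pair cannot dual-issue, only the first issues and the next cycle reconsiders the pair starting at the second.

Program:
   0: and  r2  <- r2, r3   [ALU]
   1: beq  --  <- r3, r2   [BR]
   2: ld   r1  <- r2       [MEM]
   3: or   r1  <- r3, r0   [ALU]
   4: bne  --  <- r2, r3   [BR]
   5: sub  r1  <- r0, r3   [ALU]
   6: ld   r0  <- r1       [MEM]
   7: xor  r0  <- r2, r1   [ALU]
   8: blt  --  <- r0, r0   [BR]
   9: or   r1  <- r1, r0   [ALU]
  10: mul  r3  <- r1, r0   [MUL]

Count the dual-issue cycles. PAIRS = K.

0. and @i0  | RAW r2
1. beq @i1  | no-port BR/MEM
2. ld @i2  | WAW r1
3. or/bne @i3/i4  | dual
4. sub @i5  | RAW r1
5. ld @i6  | WAW r0
6. xor @i7  | RAW r0
7. blt/or @i8/i9  | dual
8. mul @i10  | tail

PAIRS = 2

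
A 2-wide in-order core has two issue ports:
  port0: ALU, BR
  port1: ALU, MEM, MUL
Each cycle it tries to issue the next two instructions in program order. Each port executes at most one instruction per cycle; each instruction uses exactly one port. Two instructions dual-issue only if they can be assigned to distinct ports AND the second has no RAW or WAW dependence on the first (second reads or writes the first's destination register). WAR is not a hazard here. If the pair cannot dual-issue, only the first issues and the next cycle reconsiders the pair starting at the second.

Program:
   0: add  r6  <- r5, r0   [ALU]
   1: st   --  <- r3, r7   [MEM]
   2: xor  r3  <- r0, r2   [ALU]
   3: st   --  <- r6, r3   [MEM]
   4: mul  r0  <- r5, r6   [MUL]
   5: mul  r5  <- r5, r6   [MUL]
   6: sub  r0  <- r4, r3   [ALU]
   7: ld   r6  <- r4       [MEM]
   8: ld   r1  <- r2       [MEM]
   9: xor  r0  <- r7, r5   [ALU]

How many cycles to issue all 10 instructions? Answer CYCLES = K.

0. add.ALU/st.MEM @i0+i1  | pair
1. xor.ALU @i2  | RAW r3
2. st.MEM @i3  | no-port MEM/MUL
3. mul.MUL @i4  | no-port MUL/MUL
4. mul.MUL/sub.ALU @i5+i6  | pair
5. ld.MEM @i7  | no-port MEM/MEM
6. ld.MEM/xor.ALU @i8+i9  | pair

CYCLES = 7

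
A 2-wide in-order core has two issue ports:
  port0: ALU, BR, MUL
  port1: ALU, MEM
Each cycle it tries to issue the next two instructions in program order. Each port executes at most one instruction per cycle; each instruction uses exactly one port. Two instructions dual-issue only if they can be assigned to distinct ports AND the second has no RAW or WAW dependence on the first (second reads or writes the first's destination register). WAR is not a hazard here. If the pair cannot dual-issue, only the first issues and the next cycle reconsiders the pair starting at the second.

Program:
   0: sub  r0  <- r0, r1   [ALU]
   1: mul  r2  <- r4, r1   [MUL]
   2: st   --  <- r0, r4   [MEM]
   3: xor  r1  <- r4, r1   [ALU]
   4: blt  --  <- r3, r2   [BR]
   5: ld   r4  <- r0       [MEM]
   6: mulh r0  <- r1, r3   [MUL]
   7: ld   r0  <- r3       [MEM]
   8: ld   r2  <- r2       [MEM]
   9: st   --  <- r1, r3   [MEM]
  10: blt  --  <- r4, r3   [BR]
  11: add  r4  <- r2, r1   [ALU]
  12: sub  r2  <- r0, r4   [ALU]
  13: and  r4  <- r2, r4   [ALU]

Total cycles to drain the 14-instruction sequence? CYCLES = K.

CYCLES = 10

  cy0 -> i0/i1 (sub/mul) 2-wide
  cy1 -> i2/i3 (st/xor) 2-wide
  cy2 -> i4/i5 (blt/ld) 2-wide
  cy3 -> i6 (mulh) WAW r0
  cy4 -> i7 (ld) no-port MEM/MEM
  cy5 -> i8 (ld) no-port MEM/MEM
  cy6 -> i9/i10 (st/blt) 2-wide
  cy7 -> i11 (add) RAW r4
  cy8 -> i12 (sub) RAW r2
  cy9 -> i13 (and) tail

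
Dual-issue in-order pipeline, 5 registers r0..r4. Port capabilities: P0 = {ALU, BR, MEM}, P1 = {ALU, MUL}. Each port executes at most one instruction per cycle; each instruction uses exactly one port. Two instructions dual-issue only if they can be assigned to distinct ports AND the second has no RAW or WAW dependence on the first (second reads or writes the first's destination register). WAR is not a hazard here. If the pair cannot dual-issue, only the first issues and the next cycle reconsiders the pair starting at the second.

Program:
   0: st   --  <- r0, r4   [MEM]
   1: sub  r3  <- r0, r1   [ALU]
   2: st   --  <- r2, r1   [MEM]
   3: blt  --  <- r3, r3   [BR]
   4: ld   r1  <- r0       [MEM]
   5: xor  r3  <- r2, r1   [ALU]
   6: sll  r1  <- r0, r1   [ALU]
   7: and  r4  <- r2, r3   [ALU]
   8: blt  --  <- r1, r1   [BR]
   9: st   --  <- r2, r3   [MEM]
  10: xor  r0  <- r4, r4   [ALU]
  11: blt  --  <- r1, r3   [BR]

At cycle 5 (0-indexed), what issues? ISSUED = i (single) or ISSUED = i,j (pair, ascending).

ISSUED = 7,8

t=0 i0/i1:st.MEM/sub.ALU ; dual
t=1 i2:st.MEM ; no-port MEM/BR
t=2 i3:blt.BR ; no-port BR/MEM
t=3 i4:ld.MEM ; RAW r1
t=4 i5/i6:xor.ALU/sll.ALU ; dual
t=5 i7/i8:and.ALU/blt.BR ; dual
t=6 i9/i10:st.MEM/xor.ALU ; dual
t=7 i11:blt.BR ; tail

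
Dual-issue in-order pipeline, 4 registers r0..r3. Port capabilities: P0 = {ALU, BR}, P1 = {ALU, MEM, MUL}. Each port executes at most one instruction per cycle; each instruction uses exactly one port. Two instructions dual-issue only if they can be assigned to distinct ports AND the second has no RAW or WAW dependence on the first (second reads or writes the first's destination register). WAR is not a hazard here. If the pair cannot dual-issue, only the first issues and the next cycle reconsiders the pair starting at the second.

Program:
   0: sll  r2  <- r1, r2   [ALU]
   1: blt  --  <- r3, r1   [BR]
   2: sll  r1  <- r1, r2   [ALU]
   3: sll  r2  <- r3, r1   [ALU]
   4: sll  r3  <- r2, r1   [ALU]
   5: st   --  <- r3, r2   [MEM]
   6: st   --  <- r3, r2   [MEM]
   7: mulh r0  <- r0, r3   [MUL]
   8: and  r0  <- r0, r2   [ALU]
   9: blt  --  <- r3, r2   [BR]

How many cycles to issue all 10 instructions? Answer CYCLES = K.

0. sll;blt @i0/i1  | dual
1. sll @i2  | RAW r1
2. sll @i3  | RAW r2
3. sll @i4  | RAW r3
4. st @i5  | no-port MEM/MEM
5. st @i6  | no-port MEM/MUL
6. mulh @i7  | RAW+WAW r0
7. and;blt @i8/i9  | dual

CYCLES = 8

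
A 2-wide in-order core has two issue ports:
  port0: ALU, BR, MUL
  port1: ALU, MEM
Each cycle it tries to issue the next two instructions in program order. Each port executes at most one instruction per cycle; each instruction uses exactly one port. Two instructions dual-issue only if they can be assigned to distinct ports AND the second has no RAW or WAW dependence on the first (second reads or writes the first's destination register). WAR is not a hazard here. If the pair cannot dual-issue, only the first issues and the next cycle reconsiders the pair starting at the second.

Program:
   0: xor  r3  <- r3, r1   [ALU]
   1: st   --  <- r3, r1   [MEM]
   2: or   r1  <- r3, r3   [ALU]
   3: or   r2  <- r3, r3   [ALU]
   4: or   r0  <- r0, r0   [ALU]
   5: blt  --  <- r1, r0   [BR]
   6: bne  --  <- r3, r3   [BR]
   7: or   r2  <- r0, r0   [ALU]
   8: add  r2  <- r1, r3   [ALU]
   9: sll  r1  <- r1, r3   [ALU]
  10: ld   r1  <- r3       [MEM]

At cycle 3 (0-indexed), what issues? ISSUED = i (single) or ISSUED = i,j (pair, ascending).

ISSUED = 5

c0: i0 xor.ALU  RAW r3
c1: i1,i2 st.MEM/or.ALU  pair
c2: i3,i4 or.ALU/or.ALU  pair
c3: i5 blt.BR  no-port BR/BR
c4: i6,i7 bne.BR/or.ALU  pair
c5: i8,i9 add.ALU/sll.ALU  pair
c6: i10 ld.MEM  tail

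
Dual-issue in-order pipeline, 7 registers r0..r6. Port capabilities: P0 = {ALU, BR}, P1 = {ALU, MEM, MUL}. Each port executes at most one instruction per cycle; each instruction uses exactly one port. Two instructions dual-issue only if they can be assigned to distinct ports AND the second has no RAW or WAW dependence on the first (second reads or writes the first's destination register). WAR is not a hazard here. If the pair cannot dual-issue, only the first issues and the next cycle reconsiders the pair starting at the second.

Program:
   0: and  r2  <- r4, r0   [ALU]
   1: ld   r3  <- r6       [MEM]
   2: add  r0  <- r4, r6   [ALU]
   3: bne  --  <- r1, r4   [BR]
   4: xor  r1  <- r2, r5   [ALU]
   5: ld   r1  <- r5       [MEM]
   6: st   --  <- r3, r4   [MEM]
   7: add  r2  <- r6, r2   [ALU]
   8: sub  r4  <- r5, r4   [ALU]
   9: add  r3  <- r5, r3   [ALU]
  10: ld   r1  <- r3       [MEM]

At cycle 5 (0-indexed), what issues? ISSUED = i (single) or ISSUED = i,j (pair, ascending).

c0: i0+i1 and;ld  pair
c1: i2+i3 add;bne  pair
c2: i4 xor  WAW r1
c3: i5 ld  no-port MEM/MEM
c4: i6+i7 st;add  pair
c5: i8+i9 sub;add  pair
c6: i10 ld  tail

ISSUED = 8,9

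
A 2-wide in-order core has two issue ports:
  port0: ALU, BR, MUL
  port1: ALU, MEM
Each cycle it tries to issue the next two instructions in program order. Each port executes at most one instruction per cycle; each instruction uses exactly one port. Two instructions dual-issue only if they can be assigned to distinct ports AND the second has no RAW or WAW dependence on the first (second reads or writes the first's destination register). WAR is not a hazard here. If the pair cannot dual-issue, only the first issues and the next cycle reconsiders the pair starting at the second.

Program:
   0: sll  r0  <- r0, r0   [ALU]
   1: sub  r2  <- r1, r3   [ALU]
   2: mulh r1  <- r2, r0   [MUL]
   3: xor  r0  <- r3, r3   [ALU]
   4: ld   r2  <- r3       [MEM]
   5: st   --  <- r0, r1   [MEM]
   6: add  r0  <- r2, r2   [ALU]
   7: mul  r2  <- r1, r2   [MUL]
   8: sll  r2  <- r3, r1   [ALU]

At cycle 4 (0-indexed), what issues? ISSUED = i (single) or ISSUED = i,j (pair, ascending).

ISSUED = 7

t=0 i0,i1:sll sub ; pair
t=1 i2,i3:mulh xor ; pair
t=2 i4:ld ; no-port MEM/MEM
t=3 i5,i6:st add ; pair
t=4 i7:mul ; WAW r2
t=5 i8:sll ; tail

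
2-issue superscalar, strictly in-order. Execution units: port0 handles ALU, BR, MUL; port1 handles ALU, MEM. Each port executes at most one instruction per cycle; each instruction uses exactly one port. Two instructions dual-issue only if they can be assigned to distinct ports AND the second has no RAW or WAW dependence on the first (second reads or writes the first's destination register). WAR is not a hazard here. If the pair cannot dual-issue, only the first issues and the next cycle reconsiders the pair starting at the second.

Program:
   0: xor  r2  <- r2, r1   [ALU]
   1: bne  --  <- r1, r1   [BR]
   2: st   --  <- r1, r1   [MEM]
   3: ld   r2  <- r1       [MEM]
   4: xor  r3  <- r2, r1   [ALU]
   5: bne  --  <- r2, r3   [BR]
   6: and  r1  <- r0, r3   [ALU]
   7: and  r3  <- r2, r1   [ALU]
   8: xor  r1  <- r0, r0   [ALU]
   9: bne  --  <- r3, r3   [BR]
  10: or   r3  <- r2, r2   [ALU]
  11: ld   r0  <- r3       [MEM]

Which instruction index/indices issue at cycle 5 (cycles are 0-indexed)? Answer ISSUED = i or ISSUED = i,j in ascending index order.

ISSUED = 7,8

c0: i0&i1 xor bne  pair
c1: i2 st  no-port MEM/MEM
c2: i3 ld  RAW r2
c3: i4 xor  RAW r3
c4: i5&i6 bne and  pair
c5: i7&i8 and xor  pair
c6: i9&i10 bne or  pair
c7: i11 ld  tail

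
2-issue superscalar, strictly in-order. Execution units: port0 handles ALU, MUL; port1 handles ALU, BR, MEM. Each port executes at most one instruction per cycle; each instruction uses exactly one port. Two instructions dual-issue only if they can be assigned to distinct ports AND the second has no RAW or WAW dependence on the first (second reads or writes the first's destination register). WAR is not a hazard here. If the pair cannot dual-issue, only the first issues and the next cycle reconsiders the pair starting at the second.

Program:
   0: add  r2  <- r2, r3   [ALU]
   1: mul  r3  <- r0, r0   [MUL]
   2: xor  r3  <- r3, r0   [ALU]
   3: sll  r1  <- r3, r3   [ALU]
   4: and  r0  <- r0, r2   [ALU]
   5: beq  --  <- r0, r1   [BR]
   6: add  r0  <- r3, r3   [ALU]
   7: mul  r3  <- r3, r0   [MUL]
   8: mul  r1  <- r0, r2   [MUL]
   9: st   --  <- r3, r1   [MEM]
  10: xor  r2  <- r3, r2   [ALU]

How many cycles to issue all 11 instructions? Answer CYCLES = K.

CYCLES = 7

c0: i0&i1 add.ALU+mul.MUL  dual
c1: i2 xor.ALU  RAW r3
c2: i3&i4 sll.ALU+and.ALU  dual
c3: i5&i6 beq.BR+add.ALU  dual
c4: i7 mul.MUL  no-port MUL/MUL
c5: i8 mul.MUL  RAW r1
c6: i9&i10 st.MEM+xor.ALU  dual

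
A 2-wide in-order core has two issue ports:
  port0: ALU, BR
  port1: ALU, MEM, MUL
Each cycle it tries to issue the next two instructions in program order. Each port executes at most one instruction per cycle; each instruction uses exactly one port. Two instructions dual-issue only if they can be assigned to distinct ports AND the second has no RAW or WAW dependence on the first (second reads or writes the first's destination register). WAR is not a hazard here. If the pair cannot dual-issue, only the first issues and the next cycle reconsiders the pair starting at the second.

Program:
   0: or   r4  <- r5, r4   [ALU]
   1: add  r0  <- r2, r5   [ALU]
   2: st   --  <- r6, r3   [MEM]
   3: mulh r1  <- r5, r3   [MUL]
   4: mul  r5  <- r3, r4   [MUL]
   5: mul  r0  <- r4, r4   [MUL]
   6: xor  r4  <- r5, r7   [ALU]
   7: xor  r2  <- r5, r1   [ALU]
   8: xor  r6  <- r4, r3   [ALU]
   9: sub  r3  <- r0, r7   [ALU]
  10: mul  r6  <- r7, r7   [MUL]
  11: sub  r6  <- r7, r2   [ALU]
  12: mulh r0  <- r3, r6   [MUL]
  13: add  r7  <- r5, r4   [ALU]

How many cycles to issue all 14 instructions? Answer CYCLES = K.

[0] i0+i1  or.ALU+add.ALU  -- dual
[1] i2  st.MEM  -- no-port MEM/MUL
[2] i3  mulh.MUL  -- no-port MUL/MUL
[3] i4  mul.MUL  -- no-port MUL/MUL
[4] i5+i6  mul.MUL+xor.ALU  -- dual
[5] i7+i8  xor.ALU+xor.ALU  -- dual
[6] i9+i10  sub.ALU+mul.MUL  -- dual
[7] i11  sub.ALU  -- RAW r6
[8] i12+i13  mulh.MUL+add.ALU  -- dual

CYCLES = 9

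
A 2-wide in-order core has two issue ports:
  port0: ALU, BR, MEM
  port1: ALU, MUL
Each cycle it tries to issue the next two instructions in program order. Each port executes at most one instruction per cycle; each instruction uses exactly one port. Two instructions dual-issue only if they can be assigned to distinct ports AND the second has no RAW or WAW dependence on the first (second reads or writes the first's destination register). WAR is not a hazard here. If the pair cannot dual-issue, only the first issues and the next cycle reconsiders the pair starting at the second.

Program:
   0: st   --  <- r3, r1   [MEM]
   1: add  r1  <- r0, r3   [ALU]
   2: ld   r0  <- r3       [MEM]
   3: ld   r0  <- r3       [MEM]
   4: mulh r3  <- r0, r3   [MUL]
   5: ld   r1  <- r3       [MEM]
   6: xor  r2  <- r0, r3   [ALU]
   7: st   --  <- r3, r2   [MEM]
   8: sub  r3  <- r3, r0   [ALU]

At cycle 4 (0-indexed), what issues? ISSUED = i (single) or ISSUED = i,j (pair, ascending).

t=0 i0/i1:st;add ; pair
t=1 i2:ld ; no-port MEM/MEM
t=2 i3:ld ; RAW r0
t=3 i4:mulh ; RAW r3
t=4 i5/i6:ld;xor ; pair
t=5 i7/i8:st;sub ; pair

ISSUED = 5,6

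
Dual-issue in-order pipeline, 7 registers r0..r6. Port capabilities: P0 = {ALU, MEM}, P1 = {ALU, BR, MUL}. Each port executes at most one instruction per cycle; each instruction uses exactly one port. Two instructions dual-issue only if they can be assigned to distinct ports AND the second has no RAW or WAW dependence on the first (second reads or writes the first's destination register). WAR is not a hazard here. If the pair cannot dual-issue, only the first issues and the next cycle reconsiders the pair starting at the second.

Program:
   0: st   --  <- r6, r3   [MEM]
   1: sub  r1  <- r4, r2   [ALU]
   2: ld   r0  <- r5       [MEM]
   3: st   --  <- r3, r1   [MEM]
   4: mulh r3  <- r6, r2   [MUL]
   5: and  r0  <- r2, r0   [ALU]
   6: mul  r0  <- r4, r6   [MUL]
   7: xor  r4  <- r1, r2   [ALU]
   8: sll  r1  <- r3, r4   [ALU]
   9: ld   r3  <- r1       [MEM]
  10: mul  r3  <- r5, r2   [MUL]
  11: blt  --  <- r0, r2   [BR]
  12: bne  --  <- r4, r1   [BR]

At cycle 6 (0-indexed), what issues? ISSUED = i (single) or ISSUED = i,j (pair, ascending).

[0] i0/i1  st;sub  -- pair
[1] i2  ld  -- no-port MEM/MEM
[2] i3/i4  st;mulh  -- pair
[3] i5  and  -- WAW r0
[4] i6/i7  mul;xor  -- pair
[5] i8  sll  -- RAW r1
[6] i9  ld  -- WAW r3
[7] i10  mul  -- no-port MUL/BR
[8] i11  blt  -- no-port BR/BR
[9] i12  bne  -- tail

ISSUED = 9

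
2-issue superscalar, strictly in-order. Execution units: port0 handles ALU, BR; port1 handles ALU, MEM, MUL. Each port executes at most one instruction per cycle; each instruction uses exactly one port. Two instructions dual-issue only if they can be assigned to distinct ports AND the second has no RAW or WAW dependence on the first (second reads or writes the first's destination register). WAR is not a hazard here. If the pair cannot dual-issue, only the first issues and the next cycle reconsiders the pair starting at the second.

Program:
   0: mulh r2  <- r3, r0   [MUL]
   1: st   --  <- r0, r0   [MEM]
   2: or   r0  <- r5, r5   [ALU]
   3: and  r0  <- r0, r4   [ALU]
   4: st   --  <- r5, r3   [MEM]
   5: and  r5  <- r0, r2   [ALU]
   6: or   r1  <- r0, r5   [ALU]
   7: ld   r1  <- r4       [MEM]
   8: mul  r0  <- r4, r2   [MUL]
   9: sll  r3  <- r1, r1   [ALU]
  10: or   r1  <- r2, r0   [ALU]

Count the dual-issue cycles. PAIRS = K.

  cy0 -> i0 (mulh.MUL) no-port MUL/MEM
  cy1 -> i1&i2 (st.MEM;or.ALU) 2-wide
  cy2 -> i3&i4 (and.ALU;st.MEM) 2-wide
  cy3 -> i5 (and.ALU) RAW r5
  cy4 -> i6 (or.ALU) WAW r1
  cy5 -> i7 (ld.MEM) no-port MEM/MUL
  cy6 -> i8&i9 (mul.MUL;sll.ALU) 2-wide
  cy7 -> i10 (or.ALU) tail

PAIRS = 3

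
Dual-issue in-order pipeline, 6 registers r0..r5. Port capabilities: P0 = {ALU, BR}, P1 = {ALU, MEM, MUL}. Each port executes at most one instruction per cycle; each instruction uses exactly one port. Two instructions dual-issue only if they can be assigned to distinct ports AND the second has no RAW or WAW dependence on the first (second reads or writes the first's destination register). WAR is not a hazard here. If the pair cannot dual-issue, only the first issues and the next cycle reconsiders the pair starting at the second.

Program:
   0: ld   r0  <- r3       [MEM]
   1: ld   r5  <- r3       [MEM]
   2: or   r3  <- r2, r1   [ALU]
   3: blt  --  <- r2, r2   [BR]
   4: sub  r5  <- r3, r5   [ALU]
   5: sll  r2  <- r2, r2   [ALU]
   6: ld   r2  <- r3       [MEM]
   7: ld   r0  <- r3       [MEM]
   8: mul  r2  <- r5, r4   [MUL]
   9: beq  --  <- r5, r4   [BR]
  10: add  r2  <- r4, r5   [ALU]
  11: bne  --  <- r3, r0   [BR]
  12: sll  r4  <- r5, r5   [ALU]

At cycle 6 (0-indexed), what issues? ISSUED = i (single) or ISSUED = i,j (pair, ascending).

t=0 i0:ld ; no-port MEM/MEM
t=1 i1+i2:ld or ; pair
t=2 i3+i4:blt sub ; pair
t=3 i5:sll ; WAW r2
t=4 i6:ld ; no-port MEM/MEM
t=5 i7:ld ; no-port MEM/MUL
t=6 i8+i9:mul beq ; pair
t=7 i10+i11:add bne ; pair
t=8 i12:sll ; tail

ISSUED = 8,9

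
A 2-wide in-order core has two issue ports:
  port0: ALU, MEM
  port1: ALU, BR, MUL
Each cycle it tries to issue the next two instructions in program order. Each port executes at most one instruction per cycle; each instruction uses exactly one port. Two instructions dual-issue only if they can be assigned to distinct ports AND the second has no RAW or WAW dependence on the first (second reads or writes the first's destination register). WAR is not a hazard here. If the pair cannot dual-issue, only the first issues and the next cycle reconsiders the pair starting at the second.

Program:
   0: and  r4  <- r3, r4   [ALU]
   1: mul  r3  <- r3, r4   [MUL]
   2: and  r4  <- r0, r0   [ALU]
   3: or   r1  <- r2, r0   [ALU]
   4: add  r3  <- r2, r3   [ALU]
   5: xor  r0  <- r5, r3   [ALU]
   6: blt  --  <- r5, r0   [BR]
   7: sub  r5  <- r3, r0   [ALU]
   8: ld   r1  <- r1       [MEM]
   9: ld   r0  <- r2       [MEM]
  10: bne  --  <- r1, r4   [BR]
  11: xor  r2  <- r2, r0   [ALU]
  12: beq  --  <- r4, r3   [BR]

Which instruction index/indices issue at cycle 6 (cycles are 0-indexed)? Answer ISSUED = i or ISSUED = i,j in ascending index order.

c0: i0 and  RAW r4
c1: i1,i2 mul/and  dual
c2: i3,i4 or/add  dual
c3: i5 xor  RAW r0
c4: i6,i7 blt/sub  dual
c5: i8 ld  no-port MEM/MEM
c6: i9,i10 ld/bne  dual
c7: i11,i12 xor/beq  dual

ISSUED = 9,10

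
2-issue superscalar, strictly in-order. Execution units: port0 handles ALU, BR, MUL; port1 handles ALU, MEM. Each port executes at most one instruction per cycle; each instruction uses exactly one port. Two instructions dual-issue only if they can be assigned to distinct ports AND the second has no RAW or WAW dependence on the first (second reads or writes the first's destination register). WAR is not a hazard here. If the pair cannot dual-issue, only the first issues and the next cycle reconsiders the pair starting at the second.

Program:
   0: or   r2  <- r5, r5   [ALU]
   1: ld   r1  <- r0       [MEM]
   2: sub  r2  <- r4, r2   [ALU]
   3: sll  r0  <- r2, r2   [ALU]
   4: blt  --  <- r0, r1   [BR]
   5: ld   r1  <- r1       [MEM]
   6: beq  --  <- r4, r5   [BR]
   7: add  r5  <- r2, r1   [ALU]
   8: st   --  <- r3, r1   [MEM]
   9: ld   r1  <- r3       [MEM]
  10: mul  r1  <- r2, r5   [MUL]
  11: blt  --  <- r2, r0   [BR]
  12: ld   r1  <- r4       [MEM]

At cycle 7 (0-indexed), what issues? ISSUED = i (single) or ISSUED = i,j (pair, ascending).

ISSUED = 10

c0: i0,i1 or ld  dual
c1: i2 sub  RAW r2
c2: i3 sll  RAW r0
c3: i4,i5 blt ld  dual
c4: i6,i7 beq add  dual
c5: i8 st  no-port MEM/MEM
c6: i9 ld  WAW r1
c7: i10 mul  no-port MUL/BR
c8: i11,i12 blt ld  dual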